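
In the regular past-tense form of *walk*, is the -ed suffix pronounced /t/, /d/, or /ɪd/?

The stem *walk* ends in a voiceless consonant other than /t/.
The -ed suffix is realized as /ɪd/ after /t, d/; as /t/ after other voiceless consonants; and as /d/ after other voiced sounds.
So -ed on *walk* is pronounced /t/.

/t/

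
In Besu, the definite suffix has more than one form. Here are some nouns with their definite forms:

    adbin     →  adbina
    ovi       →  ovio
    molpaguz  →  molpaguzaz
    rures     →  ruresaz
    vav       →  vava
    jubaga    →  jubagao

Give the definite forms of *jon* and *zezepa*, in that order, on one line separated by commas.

The suffix is conditioned by the final sound: -az when the stem ends in a sibilant (*molpaguz*, *rures*); -a when the stem ends in a non-sibilant consonant (*adbin*, *vav*); -o when the stem ends in a vowel (*ovi*, *jubaga*).
*jon* — final sound /n/ (a non-sibilant consonant) → -a → *jona*.
The final sound of *zezepa* is /a/, which is a vowel, so the suffix is -o, giving *zezepao*.

jona, zezepao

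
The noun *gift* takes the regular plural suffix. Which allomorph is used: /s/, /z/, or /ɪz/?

The stem *gift* ends in a voiceless non-sibilant consonant.
The plural suffix surfaces as /ɪz/ after sibilants, /s/ after other voiceless consonants, and /z/ after other voiced sounds.
So the plural -s on *gift* is pronounced /s/.

/s/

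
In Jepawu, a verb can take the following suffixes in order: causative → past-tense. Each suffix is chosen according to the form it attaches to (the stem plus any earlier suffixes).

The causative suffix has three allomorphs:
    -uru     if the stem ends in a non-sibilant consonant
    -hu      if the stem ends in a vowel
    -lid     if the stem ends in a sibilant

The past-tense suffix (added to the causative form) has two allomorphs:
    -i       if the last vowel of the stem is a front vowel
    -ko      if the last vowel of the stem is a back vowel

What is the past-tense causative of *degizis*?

*degizis* — final sound /s/ (a sibilant) → -lid → *degizislid*.
Since the last vowel of the causative form *degizislid* is /i/ (a front vowel), it takes -i, giving *degizislidi*.

degizislidi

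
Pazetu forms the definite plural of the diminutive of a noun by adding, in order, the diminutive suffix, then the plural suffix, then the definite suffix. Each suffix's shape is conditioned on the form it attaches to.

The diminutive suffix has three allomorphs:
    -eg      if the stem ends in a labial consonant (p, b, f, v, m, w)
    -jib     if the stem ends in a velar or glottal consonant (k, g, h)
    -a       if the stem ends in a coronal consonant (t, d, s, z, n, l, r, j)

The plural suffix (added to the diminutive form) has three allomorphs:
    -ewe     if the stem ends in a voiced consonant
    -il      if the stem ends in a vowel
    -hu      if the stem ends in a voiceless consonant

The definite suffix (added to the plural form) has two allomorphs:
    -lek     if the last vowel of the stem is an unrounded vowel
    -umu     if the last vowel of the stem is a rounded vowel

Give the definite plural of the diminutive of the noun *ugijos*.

ugijosaillek

Since the final consonant of *ugijos* is /s/ (coronal), it takes -a, giving *ugijosa*.
The diminutive form *ugijosa*: final sound = /a/, a vowel → -il → *ugijosail*.
The plural form *ugijosail*: last vowel = /i/, an unrounded vowel → -lek → *ugijosaillek*.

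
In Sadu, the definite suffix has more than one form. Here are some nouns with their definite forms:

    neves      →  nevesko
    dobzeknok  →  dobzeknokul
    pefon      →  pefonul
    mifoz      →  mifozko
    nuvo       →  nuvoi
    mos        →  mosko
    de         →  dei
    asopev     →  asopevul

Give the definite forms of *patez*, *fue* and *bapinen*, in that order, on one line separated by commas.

The pattern is sibilance of the final sound: -ko when the stem ends in a sibilant (*neves*, *mifoz*, *mos*); -ul when the stem ends in a non-sibilant consonant (*dobzeknok*, *pefon*, *asopev*); -i when the stem ends in a vowel (*nuvo*, *de*).
*patez* — final sound /z/ (a sibilant) → -ko → *patezko*.
*fue* — final sound /e/ (a vowel) → -i → *fuei*.
*bapinen* — final sound /n/ (a non-sibilant consonant) → -ul → *bapinenul*.

patezko, fuei, bapinenul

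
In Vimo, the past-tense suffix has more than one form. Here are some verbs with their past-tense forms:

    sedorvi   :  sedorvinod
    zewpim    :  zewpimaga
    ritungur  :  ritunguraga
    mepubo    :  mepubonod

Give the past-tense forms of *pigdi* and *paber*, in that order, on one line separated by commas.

pigdinod, paberaga

The alternation tracks the final sound of the stem — -aga when the stem ends in a consonant (*zewpim*, *ritungur*); -nod when the stem ends in a vowel (*sedorvi*, *mepubo*).
The final sound of *pigdi* is /i/, which is a vowel, so the suffix is -nod, giving *pigdinod*.
*paber*: final sound = /r/, a consonant → -aga → *paberaga*.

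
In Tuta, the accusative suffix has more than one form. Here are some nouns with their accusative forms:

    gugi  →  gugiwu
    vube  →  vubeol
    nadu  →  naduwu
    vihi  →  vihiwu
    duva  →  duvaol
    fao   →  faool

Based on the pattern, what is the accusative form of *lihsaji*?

The alternation tracks the last vowel of the stem — -wu when the last vowel of the stem is a high vowel (*gugi*, *nadu*, *vihi*); -ol when the last vowel of the stem is a non-high vowel (*vube*, *duva*, *fao*).
Since the last vowel of *lihsaji* is /i/ (a high vowel), it takes -wu, giving *lihsajiwu*.

lihsajiwu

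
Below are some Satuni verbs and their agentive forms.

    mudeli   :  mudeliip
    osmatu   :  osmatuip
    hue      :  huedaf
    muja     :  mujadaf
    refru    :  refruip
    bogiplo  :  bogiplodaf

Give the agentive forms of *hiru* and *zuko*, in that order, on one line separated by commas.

Looking at the last vowel of each stem: -ip when the last vowel of the stem is a high vowel (*mudeli*, *osmatu*, *refru*); -daf when the last vowel of the stem is a non-high vowel (*hue*, *muja*, *bogiplo*).
The last vowel of *hiru* is /u/, which is a high vowel, so the suffix is -ip, giving *hiruip*.
*zuko* — last vowel /o/ (a non-high vowel) → -daf → *zukodaf*.

hiruip, zukodaf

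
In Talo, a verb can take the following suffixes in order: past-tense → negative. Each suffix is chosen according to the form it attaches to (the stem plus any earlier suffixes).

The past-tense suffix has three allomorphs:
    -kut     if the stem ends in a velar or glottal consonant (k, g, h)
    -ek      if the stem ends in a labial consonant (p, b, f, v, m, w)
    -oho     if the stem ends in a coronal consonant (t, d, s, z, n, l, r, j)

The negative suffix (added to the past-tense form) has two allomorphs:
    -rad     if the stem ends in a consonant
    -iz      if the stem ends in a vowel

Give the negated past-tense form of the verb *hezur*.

*hezur*: final consonant = /r/, coronal → -oho → *hezuroho*.
The past-tense form *hezuroho*: final sound = /o/, a vowel → -iz → *hezurohoiz*.

hezurohoiz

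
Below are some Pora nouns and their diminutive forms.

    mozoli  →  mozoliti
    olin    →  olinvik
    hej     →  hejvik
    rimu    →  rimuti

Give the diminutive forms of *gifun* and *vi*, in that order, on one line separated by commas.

gifunvik, viti

Looking at the final sound of each stem: -vik when the stem ends in a consonant (*olin*, *hej*); -ti when the stem ends in a vowel (*mozoli*, *rimu*).
Since the final sound of *gifun* is /n/ (a consonant), it takes -vik, giving *gifunvik*.
*vi* — final sound /i/ (a vowel) → -ti → *viti*.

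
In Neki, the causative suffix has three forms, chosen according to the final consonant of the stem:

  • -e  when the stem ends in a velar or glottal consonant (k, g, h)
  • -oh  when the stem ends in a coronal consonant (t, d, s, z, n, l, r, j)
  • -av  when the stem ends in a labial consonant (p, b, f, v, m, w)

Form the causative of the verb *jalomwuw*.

jalomwuwav

*jalomwuw* — final consonant /w/ (labial) → -av → *jalomwuwav*.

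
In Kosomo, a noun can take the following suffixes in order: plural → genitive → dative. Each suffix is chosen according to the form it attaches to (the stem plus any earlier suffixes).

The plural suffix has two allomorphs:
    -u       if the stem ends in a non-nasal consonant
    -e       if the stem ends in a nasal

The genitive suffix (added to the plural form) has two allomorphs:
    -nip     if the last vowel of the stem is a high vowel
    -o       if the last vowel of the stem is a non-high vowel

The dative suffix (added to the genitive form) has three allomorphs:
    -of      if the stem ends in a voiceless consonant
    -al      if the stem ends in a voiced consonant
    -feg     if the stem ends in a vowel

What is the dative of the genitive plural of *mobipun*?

mobipuneofeg

Since the final consonant of *mobipun* is /n/ (a nasal), it takes -e, giving *mobipune*.
Since the last vowel of the plural form *mobipune* is /e/ (a non-high vowel), it takes -o, giving *mobipuneo*.
The genitive form *mobipuneo* — final sound /o/ (a vowel) → -feg → *mobipuneofeg*.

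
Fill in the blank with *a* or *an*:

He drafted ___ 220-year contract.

a

The indefinite article is chosen by the initial *sound* of the following word, not its spelling.
The number *220* is spoken "two hundred …", beginning with /tuː/ — a consonant sound.
So the article is *a*: He drafted a 220-year contract.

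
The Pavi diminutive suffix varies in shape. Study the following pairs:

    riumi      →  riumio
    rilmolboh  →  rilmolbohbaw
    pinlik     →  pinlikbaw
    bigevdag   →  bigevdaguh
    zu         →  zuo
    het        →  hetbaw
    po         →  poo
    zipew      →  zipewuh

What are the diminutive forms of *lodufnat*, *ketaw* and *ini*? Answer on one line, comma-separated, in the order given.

The pattern is voicing of the final sound: -baw when the stem ends in a voiceless consonant (*rilmolboh*, *pinlik*, *het*); -uh when the stem ends in a voiced consonant (*bigevdag*, *zipew*); -o when the stem ends in a vowel (*riumi*, *zu*, *po*).
Since the final sound of *lodufnat* is /t/ (a voiceless consonant), it takes -baw, giving *lodufnatbaw*.
Since the final sound of *ketaw* is /w/ (a voiced consonant), it takes -uh, giving *ketawuh*.
*ini* — final sound /i/ (a vowel) → -o → *inio*.

lodufnatbaw, ketawuh, inio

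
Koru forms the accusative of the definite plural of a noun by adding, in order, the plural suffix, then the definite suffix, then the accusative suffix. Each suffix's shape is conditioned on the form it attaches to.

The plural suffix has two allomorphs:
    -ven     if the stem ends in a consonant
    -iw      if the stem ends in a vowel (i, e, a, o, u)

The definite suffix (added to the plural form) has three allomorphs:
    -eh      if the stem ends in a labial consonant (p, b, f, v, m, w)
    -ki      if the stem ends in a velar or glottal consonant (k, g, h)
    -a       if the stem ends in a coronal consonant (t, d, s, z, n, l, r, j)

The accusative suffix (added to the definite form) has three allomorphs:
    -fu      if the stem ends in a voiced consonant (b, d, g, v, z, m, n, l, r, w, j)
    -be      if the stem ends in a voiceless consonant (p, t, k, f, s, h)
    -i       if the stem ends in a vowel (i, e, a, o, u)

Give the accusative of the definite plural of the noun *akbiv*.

*akbiv* — final sound /v/ (a consonant) → -ven → *akbivven*.
The plural form *akbivven* — final consonant /n/ (coronal) → -a → *akbivvena*.
The definite form *akbivvena*: final sound = /a/, a vowel → -i → *akbivvenai*.

akbivvenai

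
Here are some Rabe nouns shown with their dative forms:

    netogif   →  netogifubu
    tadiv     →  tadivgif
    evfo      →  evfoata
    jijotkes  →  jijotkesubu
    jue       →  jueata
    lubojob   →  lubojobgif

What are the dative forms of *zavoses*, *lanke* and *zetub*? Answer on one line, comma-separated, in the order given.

The suffix is conditioned by the final sound: -ubu when the stem ends in a voiceless consonant (*netogif*, *jijotkes*); -gif when the stem ends in a voiced consonant (*tadiv*, *lubojob*); -ata when the stem ends in a vowel (*evfo*, *jue*).
*zavoses*: final sound = /s/, a voiceless consonant → -ubu → *zavosesubu*.
The final sound of *lanke* is /e/, which is a vowel, so the suffix is -ata, giving *lankeata*.
*zetub*: final sound = /b/, a voiced consonant → -gif → *zetubgif*.

zavosesubu, lankeata, zetubgif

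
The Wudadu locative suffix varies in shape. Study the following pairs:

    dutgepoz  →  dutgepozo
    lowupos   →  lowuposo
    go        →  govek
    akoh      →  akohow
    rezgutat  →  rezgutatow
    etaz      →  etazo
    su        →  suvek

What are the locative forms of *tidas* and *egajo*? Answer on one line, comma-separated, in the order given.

The suffix is conditioned by the final sound: -o when the stem ends in a sibilant (*dutgepoz*, *lowupos*, *etaz*); -ow when the stem ends in a non-sibilant consonant (*akoh*, *rezgutat*); -vek when the stem ends in a vowel (*go*, *su*).
Since the final sound of *tidas* is /s/ (a sibilant), it takes -o, giving *tidaso*.
Since the final sound of *egajo* is /o/ (a vowel), it takes -vek, giving *egajovek*.

tidaso, egajovek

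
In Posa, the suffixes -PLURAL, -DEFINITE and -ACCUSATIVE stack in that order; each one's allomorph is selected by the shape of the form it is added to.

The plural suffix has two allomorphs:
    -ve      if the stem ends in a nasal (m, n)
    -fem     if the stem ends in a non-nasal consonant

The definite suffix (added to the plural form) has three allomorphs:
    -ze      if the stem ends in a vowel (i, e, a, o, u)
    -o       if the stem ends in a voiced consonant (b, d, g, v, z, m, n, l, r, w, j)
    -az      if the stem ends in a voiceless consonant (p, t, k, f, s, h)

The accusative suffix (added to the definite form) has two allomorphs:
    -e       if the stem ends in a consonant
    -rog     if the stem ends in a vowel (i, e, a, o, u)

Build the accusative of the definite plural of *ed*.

Since the final consonant of *ed* is /d/ (non-nasal), it takes -fem, giving *edfem*.
The plural form *edfem*: final sound = /m/, a voiced consonant → -o → *edfemo*.
Since the final sound of the definite form *edfemo* is /o/ (a vowel), it takes -rog, giving *edfemorog*.

edfemorog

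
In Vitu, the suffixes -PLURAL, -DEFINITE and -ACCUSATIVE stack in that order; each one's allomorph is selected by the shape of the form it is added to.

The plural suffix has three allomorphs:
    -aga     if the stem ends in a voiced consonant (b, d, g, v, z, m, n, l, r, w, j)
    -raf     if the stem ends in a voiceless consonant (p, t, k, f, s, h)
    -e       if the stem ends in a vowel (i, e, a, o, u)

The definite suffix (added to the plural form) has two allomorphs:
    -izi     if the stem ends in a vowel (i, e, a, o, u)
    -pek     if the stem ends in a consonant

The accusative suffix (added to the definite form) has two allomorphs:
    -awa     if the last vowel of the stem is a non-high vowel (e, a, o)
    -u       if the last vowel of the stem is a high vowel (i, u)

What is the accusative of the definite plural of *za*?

*za* — final sound /a/ (a vowel) → -e → *zae*.
The plural form *zae* — final sound /e/ (a vowel) → -izi → *zaeizi*.
The last vowel of the definite form *zaeizi* is /i/, which is a high vowel, so the accusative suffix is -u, giving *zaeiziu*.

zaeiziu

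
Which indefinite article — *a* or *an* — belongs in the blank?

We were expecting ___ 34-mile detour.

The indefinite article is chosen by the initial *sound* of the following word, not its spelling.
The number *34* is spoken "thirty-…", beginning with /ˈθɜrti/ — a consonant sound.
So the article is *a*: We were expecting a 34-mile detour.

a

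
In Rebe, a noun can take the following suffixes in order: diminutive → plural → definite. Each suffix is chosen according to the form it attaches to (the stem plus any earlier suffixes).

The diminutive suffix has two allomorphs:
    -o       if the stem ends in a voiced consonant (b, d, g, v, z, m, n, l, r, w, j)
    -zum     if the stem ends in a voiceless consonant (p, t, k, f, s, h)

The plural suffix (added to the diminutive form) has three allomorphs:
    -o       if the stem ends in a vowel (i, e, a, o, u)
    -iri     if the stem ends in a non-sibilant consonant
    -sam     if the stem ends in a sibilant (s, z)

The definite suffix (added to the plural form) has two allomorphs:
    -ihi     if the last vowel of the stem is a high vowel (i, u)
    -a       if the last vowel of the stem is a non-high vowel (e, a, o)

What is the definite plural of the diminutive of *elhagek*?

elhagekzumiriihi

The final consonant of *elhagek* is /k/, which is voiceless, so the diminutive suffix is -zum, giving *elhagekzum*.
The final sound of the diminutive form *elhagekzum* is /m/, which is a non-sibilant consonant, so the plural suffix is -iri, giving *elhagekzumiri*.
The plural form *elhagekzumiri*: last vowel = /i/, a high vowel → -ihi → *elhagekzumiriihi*.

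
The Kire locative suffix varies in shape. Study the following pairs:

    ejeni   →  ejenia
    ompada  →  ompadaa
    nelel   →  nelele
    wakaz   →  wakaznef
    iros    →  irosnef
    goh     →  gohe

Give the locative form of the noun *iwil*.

The suffix is conditioned by the final sound: -nef when the stem ends in a sibilant (*wakaz*, *iros*); -e when the stem ends in a non-sibilant consonant (*nelel*, *goh*); -a when the stem ends in a vowel (*ejeni*, *ompada*).
The final sound of *iwil* is /l/, which is a non-sibilant consonant, so the suffix is -e, giving *iwile*.

iwile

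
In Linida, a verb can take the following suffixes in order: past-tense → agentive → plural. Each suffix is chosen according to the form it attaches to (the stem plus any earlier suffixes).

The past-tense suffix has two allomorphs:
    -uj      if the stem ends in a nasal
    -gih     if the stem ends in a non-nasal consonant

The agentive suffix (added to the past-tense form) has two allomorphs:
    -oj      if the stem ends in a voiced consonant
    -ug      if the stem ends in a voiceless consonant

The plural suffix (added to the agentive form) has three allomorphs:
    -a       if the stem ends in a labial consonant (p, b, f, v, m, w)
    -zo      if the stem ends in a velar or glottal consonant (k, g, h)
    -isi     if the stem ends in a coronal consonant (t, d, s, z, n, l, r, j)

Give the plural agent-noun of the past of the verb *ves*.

The final consonant of *ves* is /s/, which is non-nasal, so the past-tense suffix is -gih, giving *vesgih*.
The past-tense form *vesgih*: final consonant = /h/, voiceless → -ug → *vesgihug*.
The agentive form *vesgihug*: final consonant = /g/, velar/glottal → -zo → *vesgihugzo*.

vesgihugzo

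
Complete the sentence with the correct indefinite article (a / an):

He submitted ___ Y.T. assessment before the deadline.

The indefinite article is chosen by the initial *sound* of the following word, not its spelling.
The initialism *Y.T.* is read letter by letter; the first letter, Y, is pronounced /waɪ/, which begins with a consonant sound.
So the article is *a*: He submitted a Y.T. assessment before the deadline.

a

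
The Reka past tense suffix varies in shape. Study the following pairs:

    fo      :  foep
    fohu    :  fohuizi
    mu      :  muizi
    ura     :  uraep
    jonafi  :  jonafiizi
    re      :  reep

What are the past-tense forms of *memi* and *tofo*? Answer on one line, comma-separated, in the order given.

memiizi, tofoep

Looking at the last vowel of each stem: -izi when the last vowel of the stem is a high vowel (*fohu*, *mu*, *jonafi*); -ep when the last vowel of the stem is a non-high vowel (*fo*, *ura*, *re*).
*memi*: last vowel = /i/, a high vowel → -izi → *memiizi*.
The last vowel of *tofo* is /o/, which is a non-high vowel, so the suffix is -ep, giving *tofoep*.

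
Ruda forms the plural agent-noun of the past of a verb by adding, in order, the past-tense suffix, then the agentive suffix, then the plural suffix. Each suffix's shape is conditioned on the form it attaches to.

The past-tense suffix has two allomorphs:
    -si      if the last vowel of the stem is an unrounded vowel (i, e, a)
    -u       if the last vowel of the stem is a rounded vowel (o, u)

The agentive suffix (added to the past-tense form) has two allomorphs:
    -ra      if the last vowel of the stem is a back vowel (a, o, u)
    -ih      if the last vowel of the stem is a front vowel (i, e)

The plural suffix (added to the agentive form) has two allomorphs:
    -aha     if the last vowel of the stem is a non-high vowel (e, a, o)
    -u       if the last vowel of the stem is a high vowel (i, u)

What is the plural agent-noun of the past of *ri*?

risiihu

*ri* — last vowel /i/ (an unrounded vowel) → -si → *risi*.
The past-tense form *risi*: last vowel = /i/, a front vowel → -ih → *risiih*.
Since the last vowel of the agentive form *risiih* is /i/ (a high vowel), it takes -u, giving *risiihu*.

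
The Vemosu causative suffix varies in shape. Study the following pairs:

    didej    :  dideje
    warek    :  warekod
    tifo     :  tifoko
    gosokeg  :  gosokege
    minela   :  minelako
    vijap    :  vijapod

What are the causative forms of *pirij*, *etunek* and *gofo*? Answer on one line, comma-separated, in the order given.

The pattern is voicing of the final sound: -od when the stem ends in a voiceless consonant (*warek*, *vijap*); -e when the stem ends in a voiced consonant (*didej*, *gosokeg*); -ko when the stem ends in a vowel (*tifo*, *minela*).
*pirij* — final sound /j/ (a voiced consonant) → -e → *pirije*.
Since the final sound of *etunek* is /k/ (a voiceless consonant), it takes -od, giving *etunekod*.
*gofo*: final sound = /o/, a vowel → -ko → *gofoko*.

pirije, etunekod, gofoko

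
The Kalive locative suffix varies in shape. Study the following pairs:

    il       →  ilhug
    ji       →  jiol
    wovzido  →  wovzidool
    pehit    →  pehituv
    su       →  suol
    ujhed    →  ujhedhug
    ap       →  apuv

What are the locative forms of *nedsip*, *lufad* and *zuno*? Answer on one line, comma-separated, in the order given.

nedsipuv, lufadhug, zunool

Looking at the final sound of each stem: -uv when the stem ends in a voiceless consonant (*pehit*, *ap*); -hug when the stem ends in a voiced consonant (*il*, *ujhed*); -ol when the stem ends in a vowel (*ji*, *wovzido*, *su*).
*nedsip*: final sound = /p/, a voiceless consonant → -uv → *nedsipuv*.
*lufad* — final sound /d/ (a voiced consonant) → -hug → *lufadhug*.
*zuno* — final sound /o/ (a vowel) → -ol → *zunool*.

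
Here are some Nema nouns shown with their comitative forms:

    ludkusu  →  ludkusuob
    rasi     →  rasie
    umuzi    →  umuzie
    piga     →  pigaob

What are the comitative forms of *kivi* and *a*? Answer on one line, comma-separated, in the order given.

kivie, aob

Looking at the last vowel of each stem: -e when the last vowel of the stem is a front vowel (*rasi*, *umuzi*); -ob when the last vowel of the stem is a back vowel (*ludkusu*, *piga*).
*kivi* — last vowel /i/ (a front vowel) → -e → *kivie*.
Since the last vowel of *a* is /a/ (a back vowel), it takes -ob, giving *aob*.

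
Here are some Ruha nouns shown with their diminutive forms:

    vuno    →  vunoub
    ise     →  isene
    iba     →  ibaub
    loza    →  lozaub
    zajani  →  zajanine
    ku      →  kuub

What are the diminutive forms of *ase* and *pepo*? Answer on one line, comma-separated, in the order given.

asene, pepoub

Looking at the last vowel of each stem: -ne when the last vowel of the stem is a front vowel (*ise*, *zajani*); -ub when the last vowel of the stem is a back vowel (*vuno*, *iba*, *loza*, *ku*).
Since the last vowel of *ase* is /e/ (a front vowel), it takes -ne, giving *asene*.
Since the last vowel of *pepo* is /o/ (a back vowel), it takes -ub, giving *pepoub*.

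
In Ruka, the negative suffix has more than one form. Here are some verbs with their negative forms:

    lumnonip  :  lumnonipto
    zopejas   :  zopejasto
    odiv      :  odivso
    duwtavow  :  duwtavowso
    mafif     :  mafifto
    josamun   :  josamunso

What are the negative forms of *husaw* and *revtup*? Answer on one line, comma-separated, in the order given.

The pattern is voicing of the final consonant: -to when the stem ends in a voiceless consonant (*lumnonip*, *zopejas*, *mafif*); -so when the stem ends in a voiced consonant (*odiv*, *duwtavow*, *josamun*).
The final consonant of *husaw* is /w/, which is voiced, so the suffix is -so, giving *husawso*.
*revtup*: final consonant = /p/, voiceless → -to → *revtupto*.

husawso, revtupto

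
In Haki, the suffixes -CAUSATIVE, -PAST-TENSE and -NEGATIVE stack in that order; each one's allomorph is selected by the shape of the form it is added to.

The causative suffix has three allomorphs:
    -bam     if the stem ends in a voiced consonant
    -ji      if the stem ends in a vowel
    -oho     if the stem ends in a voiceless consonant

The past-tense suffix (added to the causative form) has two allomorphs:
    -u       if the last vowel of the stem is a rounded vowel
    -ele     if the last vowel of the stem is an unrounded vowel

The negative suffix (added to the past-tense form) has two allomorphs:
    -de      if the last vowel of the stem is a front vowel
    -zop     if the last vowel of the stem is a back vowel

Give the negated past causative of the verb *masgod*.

Since the final sound of *masgod* is /d/ (a voiced consonant), it takes -bam, giving *masgodbam*.
The causative form *masgodbam* — last vowel /a/ (an unrounded vowel) → -ele → *masgodbamele*.
The last vowel of the past-tense form *masgodbamele* is /e/, which is a front vowel, so the negative suffix is -de, giving *masgodbamelede*.

masgodbamelede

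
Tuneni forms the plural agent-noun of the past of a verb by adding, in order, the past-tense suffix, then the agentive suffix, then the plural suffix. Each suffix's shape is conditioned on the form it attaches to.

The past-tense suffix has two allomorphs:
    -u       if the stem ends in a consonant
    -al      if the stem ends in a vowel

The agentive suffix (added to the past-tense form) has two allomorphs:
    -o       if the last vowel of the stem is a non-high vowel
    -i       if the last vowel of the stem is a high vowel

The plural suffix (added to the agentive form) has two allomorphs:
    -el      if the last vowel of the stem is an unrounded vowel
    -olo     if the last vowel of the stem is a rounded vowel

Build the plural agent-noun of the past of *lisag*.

*lisag*: final sound = /g/, a consonant → -u → *lisagu*.
The last vowel of the past-tense form *lisagu* is /u/, which is a high vowel, so the agentive suffix is -i, giving *lisagui*.
The agentive form *lisagui* — last vowel /i/ (an unrounded vowel) → -el → *lisaguiel*.

lisaguiel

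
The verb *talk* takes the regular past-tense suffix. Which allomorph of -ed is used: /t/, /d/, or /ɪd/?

/t/

The stem *talk* ends in a voiceless consonant other than /t/.
The -ed suffix is realized as /ɪd/ after /t, d/; as /t/ after other voiceless consonants; and as /d/ after other voiced sounds.
So -ed on *talk* is pronounced /t/.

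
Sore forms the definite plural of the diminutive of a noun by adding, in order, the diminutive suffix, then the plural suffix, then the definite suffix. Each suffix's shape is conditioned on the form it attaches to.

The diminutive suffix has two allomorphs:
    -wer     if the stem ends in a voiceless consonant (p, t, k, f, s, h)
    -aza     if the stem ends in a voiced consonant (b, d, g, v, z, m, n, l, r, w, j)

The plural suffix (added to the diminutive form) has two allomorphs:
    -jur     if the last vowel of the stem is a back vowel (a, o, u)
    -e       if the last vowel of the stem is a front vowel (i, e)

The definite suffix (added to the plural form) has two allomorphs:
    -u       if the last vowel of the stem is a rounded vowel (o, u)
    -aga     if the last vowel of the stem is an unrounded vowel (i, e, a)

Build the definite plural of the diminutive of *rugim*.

The final consonant of *rugim* is /m/, which is voiced, so the diminutive suffix is -aza, giving *rugimaza*.
The last vowel of the diminutive form *rugimaza* is /a/, which is a back vowel, so the plural suffix is -jur, giving *rugimazajur*.
The plural form *rugimazajur*: last vowel = /u/, a rounded vowel → -u → *rugimazajuru*.

rugimazajuru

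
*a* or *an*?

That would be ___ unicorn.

The indefinite article is chosen by the initial *sound* of the following word, not its spelling.
*unicorn* begins with the sound /juː/ (u pronounced /juː/) — a consonant sound.
So the article is *a*: That would be a unicorn.

a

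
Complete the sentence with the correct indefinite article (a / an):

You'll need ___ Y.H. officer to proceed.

The indefinite article is chosen by the initial *sound* of the following word, not its spelling.
The initialism *Y.H.* is read letter by letter; the first letter, Y, is pronounced /waɪ/, which begins with a consonant sound.
So the article is *a*: You'll need a Y.H. officer to proceed.

a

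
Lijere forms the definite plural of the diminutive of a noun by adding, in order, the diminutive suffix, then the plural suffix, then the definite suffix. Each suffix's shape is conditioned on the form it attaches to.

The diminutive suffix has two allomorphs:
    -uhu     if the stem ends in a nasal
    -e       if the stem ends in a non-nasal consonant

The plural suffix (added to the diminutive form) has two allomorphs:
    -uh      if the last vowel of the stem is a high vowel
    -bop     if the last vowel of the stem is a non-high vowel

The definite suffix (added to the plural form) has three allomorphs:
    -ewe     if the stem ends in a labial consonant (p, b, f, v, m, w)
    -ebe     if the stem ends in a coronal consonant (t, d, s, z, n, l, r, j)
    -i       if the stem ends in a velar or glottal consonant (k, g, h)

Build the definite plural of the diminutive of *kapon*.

The final consonant of *kapon* is /n/, which is a nasal, so the diminutive suffix is -uhu, giving *kaponuhu*.
The last vowel of the diminutive form *kaponuhu* is /u/, which is a high vowel, so the plural suffix is -uh, giving *kaponuhuuh*.
The final consonant of the plural form *kaponuhuuh* is /h/, which is velar/glottal, so the definite suffix is -i, giving *kaponuhuuhi*.

kaponuhuuhi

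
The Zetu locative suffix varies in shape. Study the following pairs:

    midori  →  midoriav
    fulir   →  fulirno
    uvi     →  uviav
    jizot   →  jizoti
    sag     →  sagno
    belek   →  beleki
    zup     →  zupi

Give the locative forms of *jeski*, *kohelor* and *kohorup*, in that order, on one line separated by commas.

Looking at the final sound of each stem: -i when the stem ends in a voiceless consonant (*jizot*, *belek*, *zup*); -no when the stem ends in a voiced consonant (*fulir*, *sag*); -av when the stem ends in a vowel (*midori*, *uvi*).
Since the final sound of *jeski* is /i/ (a vowel), it takes -av, giving *jeskiav*.
The final sound of *kohelor* is /r/, which is a voiced consonant, so the suffix is -no, giving *kohelorno*.
*kohorup*: final sound = /p/, a voiceless consonant → -i → *kohorupi*.

jeskiav, kohelorno, kohorupi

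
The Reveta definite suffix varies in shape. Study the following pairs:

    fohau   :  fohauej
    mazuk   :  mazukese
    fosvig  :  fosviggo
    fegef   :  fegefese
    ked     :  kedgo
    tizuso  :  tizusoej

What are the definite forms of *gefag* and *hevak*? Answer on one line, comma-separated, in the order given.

The pattern is voicing of the final sound: -ese when the stem ends in a voiceless consonant (*mazuk*, *fegef*); -go when the stem ends in a voiced consonant (*fosvig*, *ked*); -ej when the stem ends in a vowel (*fohau*, *tizuso*).
*gefag* — final sound /g/ (a voiced consonant) → -go → *gefaggo*.
*hevak*: final sound = /k/, a voiceless consonant → -ese → *hevakese*.

gefaggo, hevakese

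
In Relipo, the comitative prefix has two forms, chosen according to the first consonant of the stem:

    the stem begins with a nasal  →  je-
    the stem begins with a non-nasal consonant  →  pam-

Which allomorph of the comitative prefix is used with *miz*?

je-

*miz*: first consonant = /m/, a nasal → je-.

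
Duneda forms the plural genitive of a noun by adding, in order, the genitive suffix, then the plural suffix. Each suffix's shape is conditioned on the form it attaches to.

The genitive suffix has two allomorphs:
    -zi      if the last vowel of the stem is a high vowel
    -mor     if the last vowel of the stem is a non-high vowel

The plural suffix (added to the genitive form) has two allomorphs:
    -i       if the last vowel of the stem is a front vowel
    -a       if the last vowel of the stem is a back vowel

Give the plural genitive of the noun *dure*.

duremora

Since the last vowel of *dure* is /e/ (a non-high vowel), it takes -mor, giving *duremor*.
The genitive form *duremor* — last vowel /o/ (a back vowel) → -a → *duremora*.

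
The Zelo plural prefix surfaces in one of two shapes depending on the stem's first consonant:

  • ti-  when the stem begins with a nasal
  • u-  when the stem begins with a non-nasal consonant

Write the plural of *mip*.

timip

*mip*: first consonant = /m/, a nasal → ti- → *timip*.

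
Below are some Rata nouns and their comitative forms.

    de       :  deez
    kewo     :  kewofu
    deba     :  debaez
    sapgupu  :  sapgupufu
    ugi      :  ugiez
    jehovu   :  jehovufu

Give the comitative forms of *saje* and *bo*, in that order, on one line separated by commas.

sajeez, bofu

The pattern is rounding harmony: -fu when the last vowel of the stem is a rounded vowel (*kewo*, *sapgupu*, *jehovu*); -ez when the last vowel of the stem is an unrounded vowel (*de*, *deba*, *ugi*).
Since the last vowel of *saje* is /e/ (an unrounded vowel), it takes -ez, giving *sajeez*.
The last vowel of *bo* is /o/, which is a rounded vowel, so the suffix is -fu, giving *bofu*.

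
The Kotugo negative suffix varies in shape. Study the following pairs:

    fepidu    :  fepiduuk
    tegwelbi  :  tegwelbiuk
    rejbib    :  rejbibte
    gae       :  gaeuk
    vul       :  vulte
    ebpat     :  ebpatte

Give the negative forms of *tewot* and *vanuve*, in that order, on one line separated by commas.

tewotte, vanuveuk

The alternation tracks the final sound of the stem — -te when the stem ends in a consonant (*rejbib*, *vul*, *ebpat*); -uk when the stem ends in a vowel (*fepidu*, *tegwelbi*, *gae*).
The final sound of *tewot* is /t/, which is a consonant, so the suffix is -te, giving *tewotte*.
Since the final sound of *vanuve* is /e/ (a vowel), it takes -uk, giving *vanuveuk*.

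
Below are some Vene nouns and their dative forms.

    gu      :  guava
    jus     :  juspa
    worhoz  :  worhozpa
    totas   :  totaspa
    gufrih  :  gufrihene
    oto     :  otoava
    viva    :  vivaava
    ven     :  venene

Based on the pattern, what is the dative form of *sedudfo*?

sedudfoava

Looking at the final sound of each stem: -pa when the stem ends in a sibilant (*jus*, *worhoz*, *totas*); -ene when the stem ends in a non-sibilant consonant (*gufrih*, *ven*); -ava when the stem ends in a vowel (*gu*, *oto*, *viva*).
*sedudfo*: final sound = /o/, a vowel → -ava → *sedudfoava*.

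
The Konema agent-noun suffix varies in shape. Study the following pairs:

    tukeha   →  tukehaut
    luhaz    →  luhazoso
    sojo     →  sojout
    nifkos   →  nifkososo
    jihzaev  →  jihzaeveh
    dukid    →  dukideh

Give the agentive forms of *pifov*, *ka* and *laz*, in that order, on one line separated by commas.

The suffix is conditioned by the final sound: -oso when the stem ends in a sibilant (*luhaz*, *nifkos*); -eh when the stem ends in a non-sibilant consonant (*jihzaev*, *dukid*); -ut when the stem ends in a vowel (*tukeha*, *sojo*).
*pifov*: final sound = /v/, a non-sibilant consonant → -eh → *pifoveh*.
The final sound of *ka* is /a/, which is a vowel, so the suffix is -ut, giving *kaut*.
*laz*: final sound = /z/, a sibilant → -oso → *lazoso*.

pifoveh, kaut, lazoso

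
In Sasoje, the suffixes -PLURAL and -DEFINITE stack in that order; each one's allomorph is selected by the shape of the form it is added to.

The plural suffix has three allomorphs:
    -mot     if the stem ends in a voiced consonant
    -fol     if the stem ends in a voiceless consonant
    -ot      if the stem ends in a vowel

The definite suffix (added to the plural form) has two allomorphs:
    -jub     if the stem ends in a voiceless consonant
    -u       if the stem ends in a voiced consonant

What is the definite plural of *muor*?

Since the final sound of *muor* is /r/ (a voiced consonant), it takes -mot, giving *muormot*.
The plural form *muormot*: final consonant = /t/, voiceless → -jub → *muormotjub*.

muormotjub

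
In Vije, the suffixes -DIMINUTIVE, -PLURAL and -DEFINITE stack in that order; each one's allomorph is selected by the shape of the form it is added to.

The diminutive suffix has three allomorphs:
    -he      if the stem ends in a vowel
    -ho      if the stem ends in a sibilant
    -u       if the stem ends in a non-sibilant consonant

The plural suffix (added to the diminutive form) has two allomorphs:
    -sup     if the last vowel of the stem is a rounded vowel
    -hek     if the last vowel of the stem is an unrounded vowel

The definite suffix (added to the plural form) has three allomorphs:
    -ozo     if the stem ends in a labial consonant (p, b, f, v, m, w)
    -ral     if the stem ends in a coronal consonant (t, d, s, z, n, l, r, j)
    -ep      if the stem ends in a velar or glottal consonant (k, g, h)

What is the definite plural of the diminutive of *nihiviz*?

Since the final sound of *nihiviz* is /z/ (a sibilant), it takes -ho, giving *nihivizho*.
The last vowel of the diminutive form *nihivizho* is /o/, which is a rounded vowel, so the plural suffix is -sup, giving *nihivizhosup*.
The plural form *nihivizhosup*: final consonant = /p/, labial → -ozo → *nihivizhosupozo*.

nihivizhosupozo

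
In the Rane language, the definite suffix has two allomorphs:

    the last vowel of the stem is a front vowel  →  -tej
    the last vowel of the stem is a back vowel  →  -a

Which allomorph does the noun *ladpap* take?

Since the last vowel of *ladpap* is /a/ (a back vowel), it takes -a.

-a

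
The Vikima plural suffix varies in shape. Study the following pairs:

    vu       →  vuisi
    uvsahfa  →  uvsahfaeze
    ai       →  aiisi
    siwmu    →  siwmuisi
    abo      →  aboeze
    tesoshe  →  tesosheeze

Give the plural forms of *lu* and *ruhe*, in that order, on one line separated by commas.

luisi, ruheeze

The pattern is height harmony: -isi when the last vowel of the stem is a high vowel (*vu*, *ai*, *siwmu*); -eze when the last vowel of the stem is a non-high vowel (*uvsahfa*, *abo*, *tesoshe*).
*lu*: last vowel = /u/, a high vowel → -isi → *luisi*.
*ruhe* — last vowel /e/ (a non-high vowel) → -eze → *ruheeze*.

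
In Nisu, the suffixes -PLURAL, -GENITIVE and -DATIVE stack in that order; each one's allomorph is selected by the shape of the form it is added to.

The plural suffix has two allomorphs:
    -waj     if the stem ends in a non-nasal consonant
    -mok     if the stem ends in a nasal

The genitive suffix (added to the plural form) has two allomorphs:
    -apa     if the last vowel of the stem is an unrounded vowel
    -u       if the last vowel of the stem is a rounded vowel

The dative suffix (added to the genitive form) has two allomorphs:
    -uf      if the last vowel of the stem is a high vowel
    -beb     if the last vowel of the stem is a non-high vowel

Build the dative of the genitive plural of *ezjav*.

Since the final consonant of *ezjav* is /v/ (non-nasal), it takes -waj, giving *ezjavwaj*.
The last vowel of the plural form *ezjavwaj* is /a/, which is an unrounded vowel, so the genitive suffix is -apa, giving *ezjavwajapa*.
The last vowel of the genitive form *ezjavwajapa* is /a/, which is a non-high vowel, so the dative suffix is -beb, giving *ezjavwajapabeb*.

ezjavwajapabeb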